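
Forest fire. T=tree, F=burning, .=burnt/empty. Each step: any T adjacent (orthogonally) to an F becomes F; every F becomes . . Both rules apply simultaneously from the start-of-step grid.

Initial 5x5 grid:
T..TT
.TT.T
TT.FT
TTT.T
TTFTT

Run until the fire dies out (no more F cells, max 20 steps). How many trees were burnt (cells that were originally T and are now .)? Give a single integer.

Answer: 16

Derivation:
Step 1: +4 fires, +2 burnt (F count now 4)
Step 2: +5 fires, +4 burnt (F count now 5)
Step 3: +3 fires, +5 burnt (F count now 3)
Step 4: +3 fires, +3 burnt (F count now 3)
Step 5: +1 fires, +3 burnt (F count now 1)
Step 6: +0 fires, +1 burnt (F count now 0)
Fire out after step 6
Initially T: 17, now '.': 24
Total burnt (originally-T cells now '.'): 16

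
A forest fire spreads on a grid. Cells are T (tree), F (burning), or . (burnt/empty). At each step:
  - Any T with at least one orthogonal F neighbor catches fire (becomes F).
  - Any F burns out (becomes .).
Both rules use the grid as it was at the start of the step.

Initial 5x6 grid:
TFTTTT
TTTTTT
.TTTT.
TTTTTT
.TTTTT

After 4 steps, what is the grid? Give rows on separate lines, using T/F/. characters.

Step 1: 3 trees catch fire, 1 burn out
  F.FTTT
  TFTTTT
  .TTTT.
  TTTTTT
  .TTTTT
Step 2: 4 trees catch fire, 3 burn out
  ...FTT
  F.FTTT
  .FTTT.
  TTTTTT
  .TTTTT
Step 3: 4 trees catch fire, 4 burn out
  ....FT
  ...FTT
  ..FTT.
  TFTTTT
  .TTTTT
Step 4: 6 trees catch fire, 4 burn out
  .....F
  ....FT
  ...FT.
  F.FTTT
  .FTTTT

.....F
....FT
...FT.
F.FTTT
.FTTTT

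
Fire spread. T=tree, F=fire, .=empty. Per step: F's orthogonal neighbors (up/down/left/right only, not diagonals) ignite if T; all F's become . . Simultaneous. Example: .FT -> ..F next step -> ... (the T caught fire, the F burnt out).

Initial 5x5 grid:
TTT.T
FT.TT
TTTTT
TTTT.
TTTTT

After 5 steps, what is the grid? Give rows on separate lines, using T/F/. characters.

Step 1: 3 trees catch fire, 1 burn out
  FTT.T
  .F.TT
  FTTTT
  TTTT.
  TTTTT
Step 2: 3 trees catch fire, 3 burn out
  .FT.T
  ...TT
  .FTTT
  FTTT.
  TTTTT
Step 3: 4 trees catch fire, 3 burn out
  ..F.T
  ...TT
  ..FTT
  .FTT.
  FTTTT
Step 4: 3 trees catch fire, 4 burn out
  ....T
  ...TT
  ...FT
  ..FT.
  .FTTT
Step 5: 4 trees catch fire, 3 burn out
  ....T
  ...FT
  ....F
  ...F.
  ..FTT

....T
...FT
....F
...F.
..FTT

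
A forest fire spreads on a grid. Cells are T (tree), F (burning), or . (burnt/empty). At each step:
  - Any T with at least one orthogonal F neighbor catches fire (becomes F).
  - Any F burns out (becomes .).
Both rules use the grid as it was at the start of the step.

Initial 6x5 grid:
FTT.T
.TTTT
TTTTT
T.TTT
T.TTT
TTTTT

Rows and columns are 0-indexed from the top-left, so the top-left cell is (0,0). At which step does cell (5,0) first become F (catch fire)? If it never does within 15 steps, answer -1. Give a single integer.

Step 1: cell (5,0)='T' (+1 fires, +1 burnt)
Step 2: cell (5,0)='T' (+2 fires, +1 burnt)
Step 3: cell (5,0)='T' (+2 fires, +2 burnt)
Step 4: cell (5,0)='T' (+3 fires, +2 burnt)
Step 5: cell (5,0)='T' (+4 fires, +3 burnt)
Step 6: cell (5,0)='T' (+5 fires, +4 burnt)
Step 7: cell (5,0)='F' (+4 fires, +5 burnt)
  -> target ignites at step 7
Step 8: cell (5,0)='.' (+3 fires, +4 burnt)
Step 9: cell (5,0)='.' (+1 fires, +3 burnt)
Step 10: cell (5,0)='.' (+0 fires, +1 burnt)
  fire out at step 10

7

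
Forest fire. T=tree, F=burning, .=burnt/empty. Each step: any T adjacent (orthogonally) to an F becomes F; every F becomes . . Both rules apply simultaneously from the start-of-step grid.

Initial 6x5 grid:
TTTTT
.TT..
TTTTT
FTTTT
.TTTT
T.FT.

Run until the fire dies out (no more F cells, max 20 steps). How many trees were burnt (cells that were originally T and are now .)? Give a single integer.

Step 1: +4 fires, +2 burnt (F count now 4)
Step 2: +4 fires, +4 burnt (F count now 4)
Step 3: +4 fires, +4 burnt (F count now 4)
Step 4: +4 fires, +4 burnt (F count now 4)
Step 5: +3 fires, +4 burnt (F count now 3)
Step 6: +1 fires, +3 burnt (F count now 1)
Step 7: +1 fires, +1 burnt (F count now 1)
Step 8: +0 fires, +1 burnt (F count now 0)
Fire out after step 8
Initially T: 22, now '.': 29
Total burnt (originally-T cells now '.'): 21

Answer: 21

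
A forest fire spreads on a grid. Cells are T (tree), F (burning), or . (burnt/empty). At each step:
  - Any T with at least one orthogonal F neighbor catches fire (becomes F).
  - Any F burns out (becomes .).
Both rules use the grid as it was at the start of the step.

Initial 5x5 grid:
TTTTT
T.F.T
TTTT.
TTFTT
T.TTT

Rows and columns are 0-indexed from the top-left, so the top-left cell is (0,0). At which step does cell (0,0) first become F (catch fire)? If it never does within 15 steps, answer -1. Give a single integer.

Step 1: cell (0,0)='T' (+5 fires, +2 burnt)
Step 2: cell (0,0)='T' (+7 fires, +5 burnt)
Step 3: cell (0,0)='F' (+5 fires, +7 burnt)
  -> target ignites at step 3
Step 4: cell (0,0)='.' (+2 fires, +5 burnt)
Step 5: cell (0,0)='.' (+0 fires, +2 burnt)
  fire out at step 5

3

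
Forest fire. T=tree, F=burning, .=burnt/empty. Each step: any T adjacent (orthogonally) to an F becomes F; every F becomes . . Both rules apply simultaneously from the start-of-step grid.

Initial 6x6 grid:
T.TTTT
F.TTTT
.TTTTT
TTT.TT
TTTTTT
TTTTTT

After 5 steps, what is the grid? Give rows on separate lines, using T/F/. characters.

Step 1: 1 trees catch fire, 1 burn out
  F.TTTT
  ..TTTT
  .TTTTT
  TTT.TT
  TTTTTT
  TTTTTT
Step 2: 0 trees catch fire, 1 burn out
  ..TTTT
  ..TTTT
  .TTTTT
  TTT.TT
  TTTTTT
  TTTTTT
Step 3: 0 trees catch fire, 0 burn out
  ..TTTT
  ..TTTT
  .TTTTT
  TTT.TT
  TTTTTT
  TTTTTT
Step 4: 0 trees catch fire, 0 burn out
  ..TTTT
  ..TTTT
  .TTTTT
  TTT.TT
  TTTTTT
  TTTTTT
Step 5: 0 trees catch fire, 0 burn out
  ..TTTT
  ..TTTT
  .TTTTT
  TTT.TT
  TTTTTT
  TTTTTT

..TTTT
..TTTT
.TTTTT
TTT.TT
TTTTTT
TTTTTT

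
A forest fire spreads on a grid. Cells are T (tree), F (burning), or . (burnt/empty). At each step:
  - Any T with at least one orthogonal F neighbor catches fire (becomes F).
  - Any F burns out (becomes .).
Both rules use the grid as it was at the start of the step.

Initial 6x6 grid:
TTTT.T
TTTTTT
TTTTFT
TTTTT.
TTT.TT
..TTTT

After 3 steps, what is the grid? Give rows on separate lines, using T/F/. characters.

Step 1: 4 trees catch fire, 1 burn out
  TTTT.T
  TTTTFT
  TTTF.F
  TTTTF.
  TTT.TT
  ..TTTT
Step 2: 5 trees catch fire, 4 burn out
  TTTT.T
  TTTF.F
  TTF...
  TTTF..
  TTT.FT
  ..TTTT
Step 3: 7 trees catch fire, 5 burn out
  TTTF.F
  TTF...
  TF....
  TTF...
  TTT..F
  ..TTFT

TTTF.F
TTF...
TF....
TTF...
TTT..F
..TTFT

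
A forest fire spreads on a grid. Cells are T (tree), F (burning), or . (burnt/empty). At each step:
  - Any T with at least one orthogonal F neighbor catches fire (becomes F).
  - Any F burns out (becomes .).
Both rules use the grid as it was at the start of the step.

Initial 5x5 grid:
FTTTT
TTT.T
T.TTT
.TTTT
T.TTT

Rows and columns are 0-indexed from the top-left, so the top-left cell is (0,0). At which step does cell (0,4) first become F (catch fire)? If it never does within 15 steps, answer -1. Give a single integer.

Step 1: cell (0,4)='T' (+2 fires, +1 burnt)
Step 2: cell (0,4)='T' (+3 fires, +2 burnt)
Step 3: cell (0,4)='T' (+2 fires, +3 burnt)
Step 4: cell (0,4)='F' (+2 fires, +2 burnt)
  -> target ignites at step 4
Step 5: cell (0,4)='.' (+3 fires, +2 burnt)
Step 6: cell (0,4)='.' (+4 fires, +3 burnt)
Step 7: cell (0,4)='.' (+2 fires, +4 burnt)
Step 8: cell (0,4)='.' (+1 fires, +2 burnt)
Step 9: cell (0,4)='.' (+0 fires, +1 burnt)
  fire out at step 9

4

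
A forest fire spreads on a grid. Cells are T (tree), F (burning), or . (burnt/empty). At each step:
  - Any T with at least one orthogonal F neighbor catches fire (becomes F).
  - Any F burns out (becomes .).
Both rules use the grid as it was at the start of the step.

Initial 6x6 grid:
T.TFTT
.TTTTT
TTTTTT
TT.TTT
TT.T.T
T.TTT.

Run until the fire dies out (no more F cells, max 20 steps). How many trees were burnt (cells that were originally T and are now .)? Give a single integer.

Step 1: +3 fires, +1 burnt (F count now 3)
Step 2: +4 fires, +3 burnt (F count now 4)
Step 3: +5 fires, +4 burnt (F count now 5)
Step 4: +4 fires, +5 burnt (F count now 4)
Step 5: +4 fires, +4 burnt (F count now 4)
Step 6: +5 fires, +4 burnt (F count now 5)
Step 7: +1 fires, +5 burnt (F count now 1)
Step 8: +1 fires, +1 burnt (F count now 1)
Step 9: +0 fires, +1 burnt (F count now 0)
Fire out after step 9
Initially T: 28, now '.': 35
Total burnt (originally-T cells now '.'): 27

Answer: 27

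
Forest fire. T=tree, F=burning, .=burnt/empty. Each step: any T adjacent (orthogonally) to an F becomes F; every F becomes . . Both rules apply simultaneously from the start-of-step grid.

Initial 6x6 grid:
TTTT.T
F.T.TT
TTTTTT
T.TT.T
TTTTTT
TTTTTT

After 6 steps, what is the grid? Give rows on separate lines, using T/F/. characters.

Step 1: 2 trees catch fire, 1 burn out
  FTTT.T
  ..T.TT
  FTTTTT
  T.TT.T
  TTTTTT
  TTTTTT
Step 2: 3 trees catch fire, 2 burn out
  .FTT.T
  ..T.TT
  .FTTTT
  F.TT.T
  TTTTTT
  TTTTTT
Step 3: 3 trees catch fire, 3 burn out
  ..FT.T
  ..T.TT
  ..FTTT
  ..TT.T
  FTTTTT
  TTTTTT
Step 4: 6 trees catch fire, 3 burn out
  ...F.T
  ..F.TT
  ...FTT
  ..FT.T
  .FTTTT
  FTTTTT
Step 5: 4 trees catch fire, 6 burn out
  .....T
  ....TT
  ....FT
  ...F.T
  ..FTTT
  .FTTTT
Step 6: 4 trees catch fire, 4 burn out
  .....T
  ....FT
  .....F
  .....T
  ...FTT
  ..FTTT

.....T
....FT
.....F
.....T
...FTT
..FTTT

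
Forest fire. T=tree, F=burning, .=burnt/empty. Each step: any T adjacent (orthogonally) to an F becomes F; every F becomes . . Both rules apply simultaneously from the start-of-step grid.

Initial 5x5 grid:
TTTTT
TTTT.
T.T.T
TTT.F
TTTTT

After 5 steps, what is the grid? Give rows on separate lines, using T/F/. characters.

Step 1: 2 trees catch fire, 1 burn out
  TTTTT
  TTTT.
  T.T.F
  TTT..
  TTTTF
Step 2: 1 trees catch fire, 2 burn out
  TTTTT
  TTTT.
  T.T..
  TTT..
  TTTF.
Step 3: 1 trees catch fire, 1 burn out
  TTTTT
  TTTT.
  T.T..
  TTT..
  TTF..
Step 4: 2 trees catch fire, 1 burn out
  TTTTT
  TTTT.
  T.T..
  TTF..
  TF...
Step 5: 3 trees catch fire, 2 burn out
  TTTTT
  TTTT.
  T.F..
  TF...
  F....

TTTTT
TTTT.
T.F..
TF...
F....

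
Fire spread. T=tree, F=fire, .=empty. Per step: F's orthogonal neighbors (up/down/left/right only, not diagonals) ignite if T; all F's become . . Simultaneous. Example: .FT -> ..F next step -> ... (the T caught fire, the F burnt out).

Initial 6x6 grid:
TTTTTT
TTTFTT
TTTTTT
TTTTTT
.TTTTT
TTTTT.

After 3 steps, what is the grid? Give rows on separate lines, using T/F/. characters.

Step 1: 4 trees catch fire, 1 burn out
  TTTFTT
  TTF.FT
  TTTFTT
  TTTTTT
  .TTTTT
  TTTTT.
Step 2: 7 trees catch fire, 4 burn out
  TTF.FT
  TF...F
  TTF.FT
  TTTFTT
  .TTTTT
  TTTTT.
Step 3: 8 trees catch fire, 7 burn out
  TF...F
  F.....
  TF...F
  TTF.FT
  .TTFTT
  TTTTT.

TF...F
F.....
TF...F
TTF.FT
.TTFTT
TTTTT.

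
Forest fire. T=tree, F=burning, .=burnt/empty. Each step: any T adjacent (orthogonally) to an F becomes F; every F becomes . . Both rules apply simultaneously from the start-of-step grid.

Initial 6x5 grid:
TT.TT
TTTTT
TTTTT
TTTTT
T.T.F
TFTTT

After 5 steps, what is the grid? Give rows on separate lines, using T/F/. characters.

Step 1: 4 trees catch fire, 2 burn out
  TT.TT
  TTTTT
  TTTTT
  TTTTF
  T.T..
  F.FTF
Step 2: 5 trees catch fire, 4 burn out
  TT.TT
  TTTTT
  TTTTF
  TTTF.
  F.F..
  ...F.
Step 3: 4 trees catch fire, 5 burn out
  TT.TT
  TTTTF
  TTTF.
  FTF..
  .....
  .....
Step 4: 5 trees catch fire, 4 burn out
  TT.TF
  TTTF.
  FTF..
  .F...
  .....
  .....
Step 5: 4 trees catch fire, 5 burn out
  TT.F.
  FTF..
  .F...
  .....
  .....
  .....

TT.F.
FTF..
.F...
.....
.....
.....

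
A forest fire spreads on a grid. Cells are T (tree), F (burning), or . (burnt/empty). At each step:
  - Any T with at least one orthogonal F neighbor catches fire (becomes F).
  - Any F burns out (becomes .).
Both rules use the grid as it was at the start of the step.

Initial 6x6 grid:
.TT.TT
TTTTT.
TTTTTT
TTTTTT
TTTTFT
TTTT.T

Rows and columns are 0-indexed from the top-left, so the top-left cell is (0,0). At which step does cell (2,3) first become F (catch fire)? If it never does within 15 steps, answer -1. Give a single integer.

Step 1: cell (2,3)='T' (+3 fires, +1 burnt)
Step 2: cell (2,3)='T' (+6 fires, +3 burnt)
Step 3: cell (2,3)='F' (+6 fires, +6 burnt)
  -> target ignites at step 3
Step 4: cell (2,3)='.' (+6 fires, +6 burnt)
Step 5: cell (2,3)='.' (+5 fires, +6 burnt)
Step 6: cell (2,3)='.' (+3 fires, +5 burnt)
Step 7: cell (2,3)='.' (+2 fires, +3 burnt)
Step 8: cell (2,3)='.' (+0 fires, +2 burnt)
  fire out at step 8

3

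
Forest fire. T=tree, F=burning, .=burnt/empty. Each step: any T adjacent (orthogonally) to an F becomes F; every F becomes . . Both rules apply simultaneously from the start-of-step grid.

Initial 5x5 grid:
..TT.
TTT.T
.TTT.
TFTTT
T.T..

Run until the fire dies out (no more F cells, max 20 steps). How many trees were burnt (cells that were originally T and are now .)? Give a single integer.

Answer: 14

Derivation:
Step 1: +3 fires, +1 burnt (F count now 3)
Step 2: +5 fires, +3 burnt (F count now 5)
Step 3: +4 fires, +5 burnt (F count now 4)
Step 4: +1 fires, +4 burnt (F count now 1)
Step 5: +1 fires, +1 burnt (F count now 1)
Step 6: +0 fires, +1 burnt (F count now 0)
Fire out after step 6
Initially T: 15, now '.': 24
Total burnt (originally-T cells now '.'): 14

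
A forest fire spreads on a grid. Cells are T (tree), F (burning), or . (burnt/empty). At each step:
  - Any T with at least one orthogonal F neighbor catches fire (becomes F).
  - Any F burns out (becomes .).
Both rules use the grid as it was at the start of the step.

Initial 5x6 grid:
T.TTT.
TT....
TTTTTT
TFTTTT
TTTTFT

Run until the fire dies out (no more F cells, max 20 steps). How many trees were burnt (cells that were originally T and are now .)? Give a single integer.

Answer: 19

Derivation:
Step 1: +7 fires, +2 burnt (F count now 7)
Step 2: +8 fires, +7 burnt (F count now 8)
Step 3: +3 fires, +8 burnt (F count now 3)
Step 4: +1 fires, +3 burnt (F count now 1)
Step 5: +0 fires, +1 burnt (F count now 0)
Fire out after step 5
Initially T: 22, now '.': 27
Total burnt (originally-T cells now '.'): 19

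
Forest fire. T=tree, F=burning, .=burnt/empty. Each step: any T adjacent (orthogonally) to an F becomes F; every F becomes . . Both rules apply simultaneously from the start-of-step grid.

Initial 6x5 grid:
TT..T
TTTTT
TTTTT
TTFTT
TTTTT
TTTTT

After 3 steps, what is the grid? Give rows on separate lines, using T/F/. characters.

Step 1: 4 trees catch fire, 1 burn out
  TT..T
  TTTTT
  TTFTT
  TF.FT
  TTFTT
  TTTTT
Step 2: 8 trees catch fire, 4 burn out
  TT..T
  TTFTT
  TF.FT
  F...F
  TF.FT
  TTFTT
Step 3: 8 trees catch fire, 8 burn out
  TT..T
  TF.FT
  F...F
  .....
  F...F
  TF.FT

TT..T
TF.FT
F...F
.....
F...F
TF.FT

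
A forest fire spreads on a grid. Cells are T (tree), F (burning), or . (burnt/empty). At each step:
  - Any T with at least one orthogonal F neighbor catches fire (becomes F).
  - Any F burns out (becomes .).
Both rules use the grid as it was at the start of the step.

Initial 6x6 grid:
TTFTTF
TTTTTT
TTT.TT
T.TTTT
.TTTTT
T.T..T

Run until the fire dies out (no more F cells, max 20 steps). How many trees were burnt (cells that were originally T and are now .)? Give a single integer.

Answer: 27

Derivation:
Step 1: +5 fires, +2 burnt (F count now 5)
Step 2: +6 fires, +5 burnt (F count now 6)
Step 3: +5 fires, +6 burnt (F count now 5)
Step 4: +5 fires, +5 burnt (F count now 5)
Step 5: +6 fires, +5 burnt (F count now 6)
Step 6: +0 fires, +6 burnt (F count now 0)
Fire out after step 6
Initially T: 28, now '.': 35
Total burnt (originally-T cells now '.'): 27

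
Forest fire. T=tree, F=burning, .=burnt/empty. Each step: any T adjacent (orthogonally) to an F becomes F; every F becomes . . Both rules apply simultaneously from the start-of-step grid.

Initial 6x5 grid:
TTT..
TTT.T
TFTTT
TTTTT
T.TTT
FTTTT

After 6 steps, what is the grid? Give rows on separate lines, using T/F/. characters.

Step 1: 6 trees catch fire, 2 burn out
  TTT..
  TFT.T
  F.FTT
  TFTTT
  F.TTT
  .FTTT
Step 2: 7 trees catch fire, 6 burn out
  TFT..
  F.F.T
  ...FT
  F.FTT
  ..TTT
  ..FTT
Step 3: 6 trees catch fire, 7 burn out
  F.F..
  ....T
  ....F
  ...FT
  ..FTT
  ...FT
Step 4: 4 trees catch fire, 6 burn out
  .....
  ....F
  .....
  ....F
  ...FT
  ....F
Step 5: 1 trees catch fire, 4 burn out
  .....
  .....
  .....
  .....
  ....F
  .....
Step 6: 0 trees catch fire, 1 burn out
  .....
  .....
  .....
  .....
  .....
  .....

.....
.....
.....
.....
.....
.....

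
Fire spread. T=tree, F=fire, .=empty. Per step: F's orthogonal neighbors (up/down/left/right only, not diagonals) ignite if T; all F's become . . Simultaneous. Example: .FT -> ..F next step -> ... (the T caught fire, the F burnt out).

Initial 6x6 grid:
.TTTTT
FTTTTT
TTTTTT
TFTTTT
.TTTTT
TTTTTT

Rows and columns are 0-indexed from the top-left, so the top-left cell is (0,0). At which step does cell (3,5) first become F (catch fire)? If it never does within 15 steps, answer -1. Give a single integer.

Step 1: cell (3,5)='T' (+6 fires, +2 burnt)
Step 2: cell (3,5)='T' (+6 fires, +6 burnt)
Step 3: cell (3,5)='T' (+7 fires, +6 burnt)
Step 4: cell (3,5)='F' (+6 fires, +7 burnt)
  -> target ignites at step 4
Step 5: cell (3,5)='.' (+5 fires, +6 burnt)
Step 6: cell (3,5)='.' (+2 fires, +5 burnt)
Step 7: cell (3,5)='.' (+0 fires, +2 burnt)
  fire out at step 7

4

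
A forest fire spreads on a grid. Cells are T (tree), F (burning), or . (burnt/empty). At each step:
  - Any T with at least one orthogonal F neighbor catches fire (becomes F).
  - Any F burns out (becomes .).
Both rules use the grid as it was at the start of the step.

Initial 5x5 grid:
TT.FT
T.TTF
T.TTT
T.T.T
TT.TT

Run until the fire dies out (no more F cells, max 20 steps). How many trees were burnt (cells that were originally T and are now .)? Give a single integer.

Step 1: +3 fires, +2 burnt (F count now 3)
Step 2: +3 fires, +3 burnt (F count now 3)
Step 3: +2 fires, +3 burnt (F count now 2)
Step 4: +2 fires, +2 burnt (F count now 2)
Step 5: +0 fires, +2 burnt (F count now 0)
Fire out after step 5
Initially T: 17, now '.': 18
Total burnt (originally-T cells now '.'): 10

Answer: 10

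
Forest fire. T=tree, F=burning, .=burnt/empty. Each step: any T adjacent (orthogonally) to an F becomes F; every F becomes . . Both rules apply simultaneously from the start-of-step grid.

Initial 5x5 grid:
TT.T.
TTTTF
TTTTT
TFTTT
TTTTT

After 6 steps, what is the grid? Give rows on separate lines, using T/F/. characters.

Step 1: 6 trees catch fire, 2 burn out
  TT.T.
  TTTF.
  TFTTF
  F.FTT
  TFTTT
Step 2: 10 trees catch fire, 6 burn out
  TT.F.
  TFF..
  F.FF.
  ...FF
  F.FTT
Step 3: 4 trees catch fire, 10 burn out
  TF...
  F....
  .....
  .....
  ...FF
Step 4: 1 trees catch fire, 4 burn out
  F....
  .....
  .....
  .....
  .....
Step 5: 0 trees catch fire, 1 burn out
  .....
  .....
  .....
  .....
  .....
Step 6: 0 trees catch fire, 0 burn out
  .....
  .....
  .....
  .....
  .....

.....
.....
.....
.....
.....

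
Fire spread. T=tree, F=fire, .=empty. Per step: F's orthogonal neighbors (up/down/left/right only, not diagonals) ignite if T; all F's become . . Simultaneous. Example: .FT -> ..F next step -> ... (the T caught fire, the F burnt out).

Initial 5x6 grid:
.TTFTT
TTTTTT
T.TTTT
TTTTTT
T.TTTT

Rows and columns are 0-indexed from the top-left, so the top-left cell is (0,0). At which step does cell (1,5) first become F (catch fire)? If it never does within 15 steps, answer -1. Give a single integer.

Step 1: cell (1,5)='T' (+3 fires, +1 burnt)
Step 2: cell (1,5)='T' (+5 fires, +3 burnt)
Step 3: cell (1,5)='F' (+5 fires, +5 burnt)
  -> target ignites at step 3
Step 4: cell (1,5)='.' (+5 fires, +5 burnt)
Step 5: cell (1,5)='.' (+5 fires, +5 burnt)
Step 6: cell (1,5)='.' (+2 fires, +5 burnt)
Step 7: cell (1,5)='.' (+1 fires, +2 burnt)
Step 8: cell (1,5)='.' (+0 fires, +1 burnt)
  fire out at step 8

3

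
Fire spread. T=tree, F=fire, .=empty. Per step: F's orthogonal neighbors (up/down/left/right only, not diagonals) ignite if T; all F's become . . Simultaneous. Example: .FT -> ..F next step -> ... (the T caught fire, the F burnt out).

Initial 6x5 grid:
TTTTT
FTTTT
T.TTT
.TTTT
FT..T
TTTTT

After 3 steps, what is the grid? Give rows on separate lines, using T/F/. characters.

Step 1: 5 trees catch fire, 2 burn out
  FTTTT
  .FTTT
  F.TTT
  .TTTT
  .F..T
  FTTTT
Step 2: 4 trees catch fire, 5 burn out
  .FTTT
  ..FTT
  ..TTT
  .FTTT
  ....T
  .FTTT
Step 3: 5 trees catch fire, 4 burn out
  ..FTT
  ...FT
  ..FTT
  ..FTT
  ....T
  ..FTT

..FTT
...FT
..FTT
..FTT
....T
..FTT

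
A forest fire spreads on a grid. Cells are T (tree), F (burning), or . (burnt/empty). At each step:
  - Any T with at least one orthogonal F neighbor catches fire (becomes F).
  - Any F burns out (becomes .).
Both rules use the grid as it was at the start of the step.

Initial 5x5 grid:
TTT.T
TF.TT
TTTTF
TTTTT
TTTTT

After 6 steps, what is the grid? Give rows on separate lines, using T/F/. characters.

Step 1: 6 trees catch fire, 2 burn out
  TFT.T
  F..TF
  TFTF.
  TTTTF
  TTTTT
Step 2: 9 trees catch fire, 6 burn out
  F.F.F
  ...F.
  F.F..
  TFTF.
  TTTTF
Step 3: 4 trees catch fire, 9 burn out
  .....
  .....
  .....
  F.F..
  TFTF.
Step 4: 2 trees catch fire, 4 burn out
  .....
  .....
  .....
  .....
  F.F..
Step 5: 0 trees catch fire, 2 burn out
  .....
  .....
  .....
  .....
  .....
Step 6: 0 trees catch fire, 0 burn out
  .....
  .....
  .....
  .....
  .....

.....
.....
.....
.....
.....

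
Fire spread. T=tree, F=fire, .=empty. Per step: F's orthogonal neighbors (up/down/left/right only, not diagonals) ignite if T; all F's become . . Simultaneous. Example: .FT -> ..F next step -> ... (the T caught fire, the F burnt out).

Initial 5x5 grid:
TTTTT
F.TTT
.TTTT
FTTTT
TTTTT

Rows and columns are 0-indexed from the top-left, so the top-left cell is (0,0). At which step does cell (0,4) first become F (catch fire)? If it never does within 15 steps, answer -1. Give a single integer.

Step 1: cell (0,4)='T' (+3 fires, +2 burnt)
Step 2: cell (0,4)='T' (+4 fires, +3 burnt)
Step 3: cell (0,4)='T' (+4 fires, +4 burnt)
Step 4: cell (0,4)='T' (+5 fires, +4 burnt)
Step 5: cell (0,4)='F' (+4 fires, +5 burnt)
  -> target ignites at step 5
Step 6: cell (0,4)='.' (+1 fires, +4 burnt)
Step 7: cell (0,4)='.' (+0 fires, +1 burnt)
  fire out at step 7

5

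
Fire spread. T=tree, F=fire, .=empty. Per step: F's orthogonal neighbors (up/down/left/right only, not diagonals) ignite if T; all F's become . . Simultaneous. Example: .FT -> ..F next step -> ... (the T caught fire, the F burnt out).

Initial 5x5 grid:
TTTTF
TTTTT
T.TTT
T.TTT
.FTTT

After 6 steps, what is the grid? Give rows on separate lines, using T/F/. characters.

Step 1: 3 trees catch fire, 2 burn out
  TTTF.
  TTTTF
  T.TTT
  T.TTT
  ..FTT
Step 2: 5 trees catch fire, 3 burn out
  TTF..
  TTTF.
  T.TTF
  T.FTT
  ...FT
Step 3: 7 trees catch fire, 5 burn out
  TF...
  TTF..
  T.FF.
  T..FF
  ....F
Step 4: 2 trees catch fire, 7 burn out
  F....
  TF...
  T....
  T....
  .....
Step 5: 1 trees catch fire, 2 burn out
  .....
  F....
  T....
  T....
  .....
Step 6: 1 trees catch fire, 1 burn out
  .....
  .....
  F....
  T....
  .....

.....
.....
F....
T....
.....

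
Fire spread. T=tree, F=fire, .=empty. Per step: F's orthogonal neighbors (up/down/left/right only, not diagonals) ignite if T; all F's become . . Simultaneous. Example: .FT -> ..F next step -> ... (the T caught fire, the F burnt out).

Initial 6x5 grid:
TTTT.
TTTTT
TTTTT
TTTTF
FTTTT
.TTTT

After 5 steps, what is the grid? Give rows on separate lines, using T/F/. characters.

Step 1: 5 trees catch fire, 2 burn out
  TTTT.
  TTTTT
  TTTTF
  FTTF.
  .FTTF
  .TTTT
Step 2: 9 trees catch fire, 5 burn out
  TTTT.
  TTTTF
  FTTF.
  .FF..
  ..FF.
  .FTTF
Step 3: 6 trees catch fire, 9 burn out
  TTTT.
  FTTF.
  .FF..
  .....
  .....
  ..FF.
Step 4: 4 trees catch fire, 6 burn out
  FTTF.
  .FF..
  .....
  .....
  .....
  .....
Step 5: 2 trees catch fire, 4 burn out
  .FF..
  .....
  .....
  .....
  .....
  .....

.FF..
.....
.....
.....
.....
.....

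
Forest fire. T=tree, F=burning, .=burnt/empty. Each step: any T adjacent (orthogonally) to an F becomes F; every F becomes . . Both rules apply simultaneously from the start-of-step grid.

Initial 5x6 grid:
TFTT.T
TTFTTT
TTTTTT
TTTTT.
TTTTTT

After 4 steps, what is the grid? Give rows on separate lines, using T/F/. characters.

Step 1: 5 trees catch fire, 2 burn out
  F.FT.T
  TF.FTT
  TTFTTT
  TTTTT.
  TTTTTT
Step 2: 6 trees catch fire, 5 burn out
  ...F.T
  F...FT
  TF.FTT
  TTFTT.
  TTTTTT
Step 3: 6 trees catch fire, 6 burn out
  .....T
  .....F
  F...FT
  TF.FT.
  TTFTTT
Step 4: 6 trees catch fire, 6 burn out
  .....F
  ......
  .....F
  F...F.
  TF.FTT

.....F
......
.....F
F...F.
TF.FTT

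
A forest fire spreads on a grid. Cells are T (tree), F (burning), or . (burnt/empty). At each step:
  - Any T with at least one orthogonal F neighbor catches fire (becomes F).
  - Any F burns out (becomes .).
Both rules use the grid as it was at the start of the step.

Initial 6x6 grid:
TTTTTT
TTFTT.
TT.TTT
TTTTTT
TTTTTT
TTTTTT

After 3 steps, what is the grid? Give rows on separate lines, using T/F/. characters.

Step 1: 3 trees catch fire, 1 burn out
  TTFTTT
  TF.FT.
  TT.TTT
  TTTTTT
  TTTTTT
  TTTTTT
Step 2: 6 trees catch fire, 3 burn out
  TF.FTT
  F...F.
  TF.FTT
  TTTTTT
  TTTTTT
  TTTTTT
Step 3: 6 trees catch fire, 6 burn out
  F...FT
  ......
  F...FT
  TFTFTT
  TTTTTT
  TTTTTT

F...FT
......
F...FT
TFTFTT
TTTTTT
TTTTTT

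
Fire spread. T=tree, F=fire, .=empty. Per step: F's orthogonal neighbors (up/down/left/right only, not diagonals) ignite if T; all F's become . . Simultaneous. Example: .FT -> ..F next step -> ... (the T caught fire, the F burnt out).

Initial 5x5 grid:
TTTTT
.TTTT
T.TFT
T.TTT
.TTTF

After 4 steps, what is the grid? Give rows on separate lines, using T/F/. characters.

Step 1: 6 trees catch fire, 2 burn out
  TTTTT
  .TTFT
  T.F.F
  T.TFF
  .TTF.
Step 2: 5 trees catch fire, 6 burn out
  TTTFT
  .TF.F
  T....
  T.F..
  .TF..
Step 3: 4 trees catch fire, 5 burn out
  TTF.F
  .F...
  T....
  T....
  .F...
Step 4: 1 trees catch fire, 4 burn out
  TF...
  .....
  T....
  T....
  .....

TF...
.....
T....
T....
.....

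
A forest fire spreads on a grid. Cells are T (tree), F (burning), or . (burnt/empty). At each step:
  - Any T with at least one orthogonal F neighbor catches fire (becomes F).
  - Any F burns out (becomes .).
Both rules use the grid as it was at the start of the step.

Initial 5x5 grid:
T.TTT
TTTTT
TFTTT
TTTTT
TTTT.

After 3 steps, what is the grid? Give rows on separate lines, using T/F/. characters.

Step 1: 4 trees catch fire, 1 burn out
  T.TTT
  TFTTT
  F.FTT
  TFTTT
  TTTT.
Step 2: 6 trees catch fire, 4 burn out
  T.TTT
  F.FTT
  ...FT
  F.FTT
  TFTT.
Step 3: 7 trees catch fire, 6 burn out
  F.FTT
  ...FT
  ....F
  ...FT
  F.FT.

F.FTT
...FT
....F
...FT
F.FT.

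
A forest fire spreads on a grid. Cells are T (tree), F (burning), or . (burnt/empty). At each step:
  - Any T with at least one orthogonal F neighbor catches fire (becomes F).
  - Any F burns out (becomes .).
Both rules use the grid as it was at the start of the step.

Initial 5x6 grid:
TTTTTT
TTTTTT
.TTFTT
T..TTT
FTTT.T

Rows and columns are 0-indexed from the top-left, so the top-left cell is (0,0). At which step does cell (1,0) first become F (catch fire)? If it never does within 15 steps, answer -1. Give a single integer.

Step 1: cell (1,0)='T' (+6 fires, +2 burnt)
Step 2: cell (1,0)='T' (+8 fires, +6 burnt)
Step 3: cell (1,0)='T' (+5 fires, +8 burnt)
Step 4: cell (1,0)='F' (+4 fires, +5 burnt)
  -> target ignites at step 4
Step 5: cell (1,0)='.' (+1 fires, +4 burnt)
Step 6: cell (1,0)='.' (+0 fires, +1 burnt)
  fire out at step 6

4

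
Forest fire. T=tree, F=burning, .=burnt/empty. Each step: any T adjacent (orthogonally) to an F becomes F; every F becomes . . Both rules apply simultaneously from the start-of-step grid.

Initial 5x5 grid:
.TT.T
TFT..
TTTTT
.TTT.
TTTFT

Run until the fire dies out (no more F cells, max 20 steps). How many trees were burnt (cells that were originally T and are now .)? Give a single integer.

Answer: 16

Derivation:
Step 1: +7 fires, +2 burnt (F count now 7)
Step 2: +7 fires, +7 burnt (F count now 7)
Step 3: +2 fires, +7 burnt (F count now 2)
Step 4: +0 fires, +2 burnt (F count now 0)
Fire out after step 4
Initially T: 17, now '.': 24
Total burnt (originally-T cells now '.'): 16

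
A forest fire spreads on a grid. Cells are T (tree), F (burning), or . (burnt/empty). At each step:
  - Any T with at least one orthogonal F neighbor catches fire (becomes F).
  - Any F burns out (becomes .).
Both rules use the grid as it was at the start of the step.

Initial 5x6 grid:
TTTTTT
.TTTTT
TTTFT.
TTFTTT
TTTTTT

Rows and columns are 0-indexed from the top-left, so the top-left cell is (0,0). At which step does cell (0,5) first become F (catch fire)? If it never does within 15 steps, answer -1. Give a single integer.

Step 1: cell (0,5)='T' (+6 fires, +2 burnt)
Step 2: cell (0,5)='T' (+8 fires, +6 burnt)
Step 3: cell (0,5)='T' (+8 fires, +8 burnt)
Step 4: cell (0,5)='F' (+3 fires, +8 burnt)
  -> target ignites at step 4
Step 5: cell (0,5)='.' (+1 fires, +3 burnt)
Step 6: cell (0,5)='.' (+0 fires, +1 burnt)
  fire out at step 6

4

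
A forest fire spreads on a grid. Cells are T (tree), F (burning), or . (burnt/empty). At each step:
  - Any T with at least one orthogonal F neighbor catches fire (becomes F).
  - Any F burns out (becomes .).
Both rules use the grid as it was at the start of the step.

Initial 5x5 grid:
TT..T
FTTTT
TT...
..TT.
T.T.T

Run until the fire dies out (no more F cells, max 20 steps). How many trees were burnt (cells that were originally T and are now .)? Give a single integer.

Step 1: +3 fires, +1 burnt (F count now 3)
Step 2: +3 fires, +3 burnt (F count now 3)
Step 3: +1 fires, +3 burnt (F count now 1)
Step 4: +1 fires, +1 burnt (F count now 1)
Step 5: +1 fires, +1 burnt (F count now 1)
Step 6: +0 fires, +1 burnt (F count now 0)
Fire out after step 6
Initially T: 14, now '.': 20
Total burnt (originally-T cells now '.'): 9

Answer: 9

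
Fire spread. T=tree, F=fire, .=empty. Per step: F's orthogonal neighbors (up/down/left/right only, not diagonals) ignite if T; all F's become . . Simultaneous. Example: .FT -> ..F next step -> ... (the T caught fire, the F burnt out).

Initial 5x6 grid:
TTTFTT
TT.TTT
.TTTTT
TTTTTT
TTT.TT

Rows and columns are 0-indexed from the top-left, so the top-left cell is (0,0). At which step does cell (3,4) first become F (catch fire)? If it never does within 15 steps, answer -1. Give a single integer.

Step 1: cell (3,4)='T' (+3 fires, +1 burnt)
Step 2: cell (3,4)='T' (+4 fires, +3 burnt)
Step 3: cell (3,4)='T' (+6 fires, +4 burnt)
Step 4: cell (3,4)='F' (+5 fires, +6 burnt)
  -> target ignites at step 4
Step 5: cell (3,4)='.' (+4 fires, +5 burnt)
Step 6: cell (3,4)='.' (+3 fires, +4 burnt)
Step 7: cell (3,4)='.' (+1 fires, +3 burnt)
Step 8: cell (3,4)='.' (+0 fires, +1 burnt)
  fire out at step 8

4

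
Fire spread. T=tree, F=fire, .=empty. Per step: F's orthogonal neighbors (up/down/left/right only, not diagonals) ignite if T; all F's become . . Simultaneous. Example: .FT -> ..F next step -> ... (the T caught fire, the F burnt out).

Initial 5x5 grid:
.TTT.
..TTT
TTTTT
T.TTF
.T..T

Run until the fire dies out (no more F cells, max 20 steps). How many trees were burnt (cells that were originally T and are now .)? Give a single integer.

Answer: 15

Derivation:
Step 1: +3 fires, +1 burnt (F count now 3)
Step 2: +3 fires, +3 burnt (F count now 3)
Step 3: +2 fires, +3 burnt (F count now 2)
Step 4: +3 fires, +2 burnt (F count now 3)
Step 5: +2 fires, +3 burnt (F count now 2)
Step 6: +2 fires, +2 burnt (F count now 2)
Step 7: +0 fires, +2 burnt (F count now 0)
Fire out after step 7
Initially T: 16, now '.': 24
Total burnt (originally-T cells now '.'): 15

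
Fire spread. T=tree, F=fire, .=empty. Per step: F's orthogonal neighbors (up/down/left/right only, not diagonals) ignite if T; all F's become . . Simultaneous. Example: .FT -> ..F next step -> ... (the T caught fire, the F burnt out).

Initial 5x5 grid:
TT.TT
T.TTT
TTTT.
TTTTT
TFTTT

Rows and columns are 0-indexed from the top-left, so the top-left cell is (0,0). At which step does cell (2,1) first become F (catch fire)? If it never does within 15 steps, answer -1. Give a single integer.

Step 1: cell (2,1)='T' (+3 fires, +1 burnt)
Step 2: cell (2,1)='F' (+4 fires, +3 burnt)
  -> target ignites at step 2
Step 3: cell (2,1)='.' (+4 fires, +4 burnt)
Step 4: cell (2,1)='.' (+4 fires, +4 burnt)
Step 5: cell (2,1)='.' (+2 fires, +4 burnt)
Step 6: cell (2,1)='.' (+3 fires, +2 burnt)
Step 7: cell (2,1)='.' (+1 fires, +3 burnt)
Step 8: cell (2,1)='.' (+0 fires, +1 burnt)
  fire out at step 8

2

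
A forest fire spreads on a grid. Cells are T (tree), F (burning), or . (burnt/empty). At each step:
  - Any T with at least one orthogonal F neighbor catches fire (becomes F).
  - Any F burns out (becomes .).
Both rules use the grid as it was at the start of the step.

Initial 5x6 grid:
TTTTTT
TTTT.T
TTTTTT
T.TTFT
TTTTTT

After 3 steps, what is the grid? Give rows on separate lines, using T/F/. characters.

Step 1: 4 trees catch fire, 1 burn out
  TTTTTT
  TTTT.T
  TTTTFT
  T.TF.F
  TTTTFT
Step 2: 5 trees catch fire, 4 burn out
  TTTTTT
  TTTT.T
  TTTF.F
  T.F...
  TTTF.F
Step 3: 4 trees catch fire, 5 burn out
  TTTTTT
  TTTF.F
  TTF...
  T.....
  TTF...

TTTTTT
TTTF.F
TTF...
T.....
TTF...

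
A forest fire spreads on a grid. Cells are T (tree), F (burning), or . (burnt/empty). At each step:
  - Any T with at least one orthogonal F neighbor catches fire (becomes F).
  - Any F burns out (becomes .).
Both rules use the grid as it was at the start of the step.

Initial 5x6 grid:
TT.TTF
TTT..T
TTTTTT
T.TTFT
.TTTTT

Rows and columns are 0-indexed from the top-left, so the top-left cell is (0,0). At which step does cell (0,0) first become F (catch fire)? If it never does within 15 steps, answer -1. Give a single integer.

Step 1: cell (0,0)='T' (+6 fires, +2 burnt)
Step 2: cell (0,0)='T' (+6 fires, +6 burnt)
Step 3: cell (0,0)='T' (+2 fires, +6 burnt)
Step 4: cell (0,0)='T' (+3 fires, +2 burnt)
Step 5: cell (0,0)='T' (+2 fires, +3 burnt)
Step 6: cell (0,0)='T' (+3 fires, +2 burnt)
Step 7: cell (0,0)='F' (+1 fires, +3 burnt)
  -> target ignites at step 7
Step 8: cell (0,0)='.' (+0 fires, +1 burnt)
  fire out at step 8

7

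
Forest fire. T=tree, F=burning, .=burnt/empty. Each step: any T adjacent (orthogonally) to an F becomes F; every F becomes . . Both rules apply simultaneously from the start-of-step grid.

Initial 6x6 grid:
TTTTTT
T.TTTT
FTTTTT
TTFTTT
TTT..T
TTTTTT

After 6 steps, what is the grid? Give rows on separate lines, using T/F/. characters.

Step 1: 7 trees catch fire, 2 burn out
  TTTTTT
  F.TTTT
  .FFTTT
  FF.FTT
  TTF..T
  TTTTTT
Step 2: 7 trees catch fire, 7 burn out
  FTTTTT
  ..FTTT
  ...FTT
  ....FT
  FF...T
  TTFTTT
Step 3: 8 trees catch fire, 7 burn out
  .FFTTT
  ...FTT
  ....FT
  .....F
  .....T
  FF.FTT
Step 4: 5 trees catch fire, 8 burn out
  ...FTT
  ....FT
  .....F
  ......
  .....F
  ....FT
Step 5: 3 trees catch fire, 5 burn out
  ....FT
  .....F
  ......
  ......
  ......
  .....F
Step 6: 1 trees catch fire, 3 burn out
  .....F
  ......
  ......
  ......
  ......
  ......

.....F
......
......
......
......
......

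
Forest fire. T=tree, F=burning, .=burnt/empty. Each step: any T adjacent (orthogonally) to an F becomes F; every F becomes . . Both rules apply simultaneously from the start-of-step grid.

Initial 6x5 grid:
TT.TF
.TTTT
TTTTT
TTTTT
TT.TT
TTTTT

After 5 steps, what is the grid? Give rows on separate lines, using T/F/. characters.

Step 1: 2 trees catch fire, 1 burn out
  TT.F.
  .TTTF
  TTTTT
  TTTTT
  TT.TT
  TTTTT
Step 2: 2 trees catch fire, 2 burn out
  TT...
  .TTF.
  TTTTF
  TTTTT
  TT.TT
  TTTTT
Step 3: 3 trees catch fire, 2 burn out
  TT...
  .TF..
  TTTF.
  TTTTF
  TT.TT
  TTTTT
Step 4: 4 trees catch fire, 3 burn out
  TT...
  .F...
  TTF..
  TTTF.
  TT.TF
  TTTTT
Step 5: 5 trees catch fire, 4 burn out
  TF...
  .....
  TF...
  TTF..
  TT.F.
  TTTTF

TF...
.....
TF...
TTF..
TT.F.
TTTTF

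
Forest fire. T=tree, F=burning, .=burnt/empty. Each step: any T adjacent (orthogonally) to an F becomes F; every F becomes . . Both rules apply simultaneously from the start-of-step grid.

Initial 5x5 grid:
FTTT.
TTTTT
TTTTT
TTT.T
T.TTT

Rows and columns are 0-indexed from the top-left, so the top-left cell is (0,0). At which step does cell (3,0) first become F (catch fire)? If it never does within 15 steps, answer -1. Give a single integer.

Step 1: cell (3,0)='T' (+2 fires, +1 burnt)
Step 2: cell (3,0)='T' (+3 fires, +2 burnt)
Step 3: cell (3,0)='F' (+4 fires, +3 burnt)
  -> target ignites at step 3
Step 4: cell (3,0)='.' (+4 fires, +4 burnt)
Step 5: cell (3,0)='.' (+3 fires, +4 burnt)
Step 6: cell (3,0)='.' (+2 fires, +3 burnt)
Step 7: cell (3,0)='.' (+2 fires, +2 burnt)
Step 8: cell (3,0)='.' (+1 fires, +2 burnt)
Step 9: cell (3,0)='.' (+0 fires, +1 burnt)
  fire out at step 9

3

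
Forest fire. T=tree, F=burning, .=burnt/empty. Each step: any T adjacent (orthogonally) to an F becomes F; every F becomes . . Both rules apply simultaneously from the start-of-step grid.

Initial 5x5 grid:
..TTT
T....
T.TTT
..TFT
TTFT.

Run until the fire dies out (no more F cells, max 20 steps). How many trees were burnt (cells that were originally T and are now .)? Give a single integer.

Answer: 8

Derivation:
Step 1: +5 fires, +2 burnt (F count now 5)
Step 2: +3 fires, +5 burnt (F count now 3)
Step 3: +0 fires, +3 burnt (F count now 0)
Fire out after step 3
Initially T: 13, now '.': 20
Total burnt (originally-T cells now '.'): 8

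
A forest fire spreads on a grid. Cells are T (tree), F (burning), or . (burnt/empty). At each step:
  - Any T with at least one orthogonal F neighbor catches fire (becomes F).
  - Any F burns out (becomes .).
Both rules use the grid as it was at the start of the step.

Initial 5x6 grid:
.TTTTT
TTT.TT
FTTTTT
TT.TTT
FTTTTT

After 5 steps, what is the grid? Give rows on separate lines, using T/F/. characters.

Step 1: 4 trees catch fire, 2 burn out
  .TTTTT
  FTT.TT
  .FTTTT
  FT.TTT
  .FTTTT
Step 2: 4 trees catch fire, 4 burn out
  .TTTTT
  .FT.TT
  ..FTTT
  .F.TTT
  ..FTTT
Step 3: 4 trees catch fire, 4 burn out
  .FTTTT
  ..F.TT
  ...FTT
  ...TTT
  ...FTT
Step 4: 4 trees catch fire, 4 burn out
  ..FTTT
  ....TT
  ....FT
  ...FTT
  ....FT
Step 5: 5 trees catch fire, 4 burn out
  ...FTT
  ....FT
  .....F
  ....FT
  .....F

...FTT
....FT
.....F
....FT
.....F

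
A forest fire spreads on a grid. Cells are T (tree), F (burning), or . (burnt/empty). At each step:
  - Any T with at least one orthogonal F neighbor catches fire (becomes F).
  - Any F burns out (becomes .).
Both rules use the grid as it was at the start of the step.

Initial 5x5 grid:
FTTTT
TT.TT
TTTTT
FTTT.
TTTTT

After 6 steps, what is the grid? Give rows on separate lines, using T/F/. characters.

Step 1: 5 trees catch fire, 2 burn out
  .FTTT
  FT.TT
  FTTTT
  .FTT.
  FTTTT
Step 2: 5 trees catch fire, 5 burn out
  ..FTT
  .F.TT
  .FTTT
  ..FT.
  .FTTT
Step 3: 4 trees catch fire, 5 burn out
  ...FT
  ...TT
  ..FTT
  ...F.
  ..FTT
Step 4: 4 trees catch fire, 4 burn out
  ....F
  ...FT
  ...FT
  .....
  ...FT
Step 5: 3 trees catch fire, 4 burn out
  .....
  ....F
  ....F
  .....
  ....F
Step 6: 0 trees catch fire, 3 burn out
  .....
  .....
  .....
  .....
  .....

.....
.....
.....
.....
.....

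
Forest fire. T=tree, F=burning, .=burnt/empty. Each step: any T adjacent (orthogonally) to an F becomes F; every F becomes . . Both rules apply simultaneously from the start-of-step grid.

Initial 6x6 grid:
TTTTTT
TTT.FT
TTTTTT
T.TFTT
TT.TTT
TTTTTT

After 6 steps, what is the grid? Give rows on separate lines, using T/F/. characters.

Step 1: 7 trees catch fire, 2 burn out
  TTTTFT
  TTT..F
  TTTFFT
  T.F.FT
  TT.FTT
  TTTTTT
Step 2: 7 trees catch fire, 7 burn out
  TTTF.F
  TTT...
  TTF..F
  T....F
  TT..FT
  TTTFTT
Step 3: 6 trees catch fire, 7 burn out
  TTF...
  TTF...
  TF....
  T.....
  TT...F
  TTF.FT
Step 4: 5 trees catch fire, 6 burn out
  TF....
  TF....
  F.....
  T.....
  TT....
  TF...F
Step 5: 5 trees catch fire, 5 burn out
  F.....
  F.....
  ......
  F.....
  TF....
  F.....
Step 6: 1 trees catch fire, 5 burn out
  ......
  ......
  ......
  ......
  F.....
  ......

......
......
......
......
F.....
......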